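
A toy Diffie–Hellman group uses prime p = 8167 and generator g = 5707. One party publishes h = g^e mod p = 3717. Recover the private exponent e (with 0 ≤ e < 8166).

Baby-step giant-step with m = ceil(sqrt(8166)) = 91.
Baby table (5707^j mod 8167 for j=0..90):
  0:1  1:5707  2:8020  3:2272  4:5275  5:863  6:440  7:3811
  8:656  9:3306  10:1572  11:4038  12:5759  13:2605  14:2795  15:914
  16:5652  17:4481  18:2190  19:2820  20:4750  21:1977  22:4112  23:3393
  24:8061  25:7583  26:7415  27:4178  28:4373  29:6526  30:2362  31:4384
  32:3967  33:745  34:4875  35:4823  36:2071  37:1548  38:5909  39:1120
  40:5246  41:6867  42:4703  43:3259  44:2854  45:2780  46:5146  47:7857
  48:3069  49:4735  50:6209  51:6317  52:1981  53:2439  54:2805  55:815
  56:4182  57:2700  58:5938  59:3283  60:983  61:7419  62:2505  63:3785
  64:7447  65:7128  66:7836  67:5727  68:7822  69:7499  70:1713  71:192
  72:1366  73:4444  74:3373  75:92  76:2356  77:2810  78:4849  79:3447
  80:5893  81:7812  82:7598  83:3183  84:1973  85:5785  86:3981  87:7140
  88:2817  89:3963  90:2418
Giant step factor: 5707^(-91) ≡ 891 (mod 8167).
Scan 3717·891^i mod 8167 for i = 0, 1, …:
  i=0: 3717   i=1: 4212   i=2: 4239   i=3: 3795
  i=4: 207   i=5: 4763   i=6: 5160   i=7: 7706
  i=8: 5766   i=9: 463     …   i=57: 2698
  i=58: 2820
Match at i=58, j=19: e = 58·91 + 19 = 5297.

5297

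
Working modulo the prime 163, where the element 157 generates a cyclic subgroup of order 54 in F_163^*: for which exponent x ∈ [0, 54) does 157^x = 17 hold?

Baby-step giant-step with m = ceil(sqrt(54)) = 8.
Baby table (157^j mod 163 for j=0..7):
  0:1  1:157  2:36  3:110  4:155  5:48  6:38  7:98
Giant step factor: 157^(-8) ≡ 135 (mod 163).
Scan 17·135^i mod 163 for i = 0, 1, …:
  i=0: 17   i=1: 13   i=2: 125   i=3: 86
  i=4: 37   i=5: 105   i=6: 157
Match at i=6, j=1: x = 6·8 + 1 = 49.

49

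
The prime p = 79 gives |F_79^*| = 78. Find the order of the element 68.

The order of 68 must divide p − 1 = 78 = 2 · 3 · 13.
Divisors: 1, 2, 3, 6, 13, 26, 39, 78.
Check each in increasing order: 68^1 ≡ 68;  68^2 ≡ 42;  68^3 ≡ 12;  68^6 ≡ 65;  68^13 ≡ 56;  68^26 ≡ 55;  68^39 ≡ 78;  68^78 ≡ 1.
Smallest exponent giving 1 is 78.

78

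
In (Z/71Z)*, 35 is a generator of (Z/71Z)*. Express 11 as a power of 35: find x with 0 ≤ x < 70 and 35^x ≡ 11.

59

Baby-step giant-step with m = ceil(sqrt(70)) = 9.
Baby table (35^j mod 71 for j=0..8):
  0:1  1:35  2:18  3:62  4:40  5:51  6:10  7:66
  8:38
Giant step factor: 35^(-9) ≡ 56 (mod 71).
Scan 11·56^i mod 71 for i = 0, 1, …:
  i=0: 11   i=1: 48   i=2: 61   i=3: 8
  i=4: 22   i=5: 25   i=6: 51
Match at i=6, j=5: x = 6·9 + 5 = 59.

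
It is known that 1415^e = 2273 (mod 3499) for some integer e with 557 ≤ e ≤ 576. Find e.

560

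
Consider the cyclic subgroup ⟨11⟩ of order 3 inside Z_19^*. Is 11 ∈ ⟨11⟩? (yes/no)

11 ∈ ⟨11⟩ iff 11^3 ≡ 1 (mod 19), since |⟨11⟩| = 3.
11^3 mod 19 = 1.
Since 1 = 1, 11 lies in the subgroup.

yes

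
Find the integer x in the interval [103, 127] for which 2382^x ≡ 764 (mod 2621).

Compute 2382^103 mod 2621 = 260, then multiply by 2382 repeatedly:
  2382^103=260  2382^104=764
Found 764 at exponent 104.

104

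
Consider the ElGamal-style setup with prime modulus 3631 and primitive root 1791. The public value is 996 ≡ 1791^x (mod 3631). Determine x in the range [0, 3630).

2307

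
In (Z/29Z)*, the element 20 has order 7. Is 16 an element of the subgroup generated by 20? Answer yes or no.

yes

⟨20⟩ has order 7; its elements mod 29 are {1, 7, 16, 20, 23, 24, 25}.
16 is in this set.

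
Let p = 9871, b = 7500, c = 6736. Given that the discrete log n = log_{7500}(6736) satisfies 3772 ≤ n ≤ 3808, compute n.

3781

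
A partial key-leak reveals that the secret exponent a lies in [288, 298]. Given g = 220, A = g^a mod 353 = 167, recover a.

290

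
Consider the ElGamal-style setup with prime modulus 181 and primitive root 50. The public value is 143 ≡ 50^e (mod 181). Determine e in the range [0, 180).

22

Baby-step giant-step with m = ceil(sqrt(180)) = 14.
Baby table (50^j mod 181 for j=0..13):
  0:1  1:50  2:147  3:110  4:70  5:61  6:154  7:98
  8:13  9:107  10:101  11:163  12:5  13:69
Giant step factor: 50^(-14) ≡ 33 (mod 181).
Scan 143·33^i mod 181 for i = 0, 1, …:
  i=0: 143   i=1: 13
Match at i=1, j=8: e = 1·14 + 8 = 22.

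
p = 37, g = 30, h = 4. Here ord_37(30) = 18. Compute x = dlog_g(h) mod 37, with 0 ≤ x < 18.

Successive powers of 30 modulo 37:
  30^0=1  30^1=30  30^2=12  30^3=27  30^4=33  30^5=28
  30^6=26  30^7=3  30^8=16  30^9=36  30^10=7  30^11=25
  30^12=10  30^13=4
So 30^13 ≡ 4 (mod 37), giving x = 13.

13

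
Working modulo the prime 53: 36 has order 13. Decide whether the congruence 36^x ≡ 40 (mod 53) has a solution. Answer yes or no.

no

⟨36⟩ has order 13; its elements mod 53 are {1, 10, 13, 15, 16, 24, 28, 36, 42, 44, 46, 47, 49}.
40 is not in this set.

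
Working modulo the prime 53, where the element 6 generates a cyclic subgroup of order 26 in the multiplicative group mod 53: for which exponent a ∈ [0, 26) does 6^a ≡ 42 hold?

22

Successive powers of 6 modulo 53:
  6^0=1  6^1=6  6^2=36  6^3=4  6^4=24  6^5=38
  6^6=16  6^7=43  6^8=46  6^9=11  6^10=13  6^11=25
  6^12=44  6^13=52  6^14=47  6^15=17  6^16=49  6^17=29
  6^18=15  6^19=37  6^20=10  6^21=7  6^22=42
So 6^22 ≡ 42 (mod 53), giving a = 22.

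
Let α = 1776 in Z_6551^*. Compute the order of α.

6550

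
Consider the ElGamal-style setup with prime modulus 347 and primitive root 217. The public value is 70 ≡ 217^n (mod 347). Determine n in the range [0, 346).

Baby-step giant-step with m = ceil(sqrt(346)) = 19.
Baby table (217^j mod 347 for j=0..18):
  0:1  1:217  2:244  3:204  4:199  5:155  6:323  7:344
  8:43  9:309  10:82  11:97  12:229  13:72  14:9  15:218
  16:114  17:101  18:56
Giant step factor: 217^(-19) ≡ 248 (mod 347).
Scan 70·248^i mod 347 for i = 0, 1, …:
  i=0: 70   i=1: 10   i=2: 51   i=3: 156
  i=4: 171   i=5: 74   i=6: 308   i=7: 44
  i=8: 155
Match at i=8, j=5: n = 8·19 + 5 = 157.

157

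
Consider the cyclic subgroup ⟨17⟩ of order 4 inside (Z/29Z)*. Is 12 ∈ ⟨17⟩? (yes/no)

yes

⟨17⟩ has order 4; its elements mod 29 are {1, 12, 17, 28}.
12 is in this set.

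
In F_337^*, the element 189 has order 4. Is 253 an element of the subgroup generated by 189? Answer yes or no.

⟨189⟩ has order 4; its elements mod 337 are {1, 148, 189, 336}.
253 is not in this set.

no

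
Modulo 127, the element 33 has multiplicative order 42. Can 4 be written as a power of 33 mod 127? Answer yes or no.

4 ∈ ⟨33⟩ iff 4^42 ≡ 1 (mod 127), since |⟨33⟩| = 42.
4^42 mod 127 = 1.
Since 1 = 1, 4 lies in the subgroup.

yes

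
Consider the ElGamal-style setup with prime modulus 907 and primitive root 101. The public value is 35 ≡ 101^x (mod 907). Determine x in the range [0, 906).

Baby-step giant-step with m = ceil(sqrt(906)) = 31.
Baby table (101^j mod 907 for j=0..30):
  0:1  1:101  2:224  3:856  4:291  5:367  6:787  7:578
  8:330  9:678  10:453  11:403  12:795  13:479  14:308  15:270
  16:60  17:618  18:742  19:568  20:227  21:252  22:56  23:214
  24:753  25:772  26:877  27:598  28:536  29:623  30:340
Giant step factor: 101^(-31) ≡ 871 (mod 907).
Scan 35·871^i mod 907 for i = 0, 1, …:
  i=0: 35   i=1: 554   i=2: 10   i=3: 547
  i=4: 262   i=5: 545   i=6: 334   i=7: 674
  i=8: 225   i=9: 63   i=10: 453
Match at i=10, j=10: x = 10·31 + 10 = 320.

320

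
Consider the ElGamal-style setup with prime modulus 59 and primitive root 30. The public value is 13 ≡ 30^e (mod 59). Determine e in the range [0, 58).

Successive powers of 30 modulo 59:
  30^0=1  30^1=30  30^2=15  30^3=37  30^4=48  30^5=24
  30^6=12  30^7=6  30^8=3  30^9=31  30^10=45  30^11=52
  30^12=26  30^13=13
So 30^13 ≡ 13 (mod 59), giving e = 13.

13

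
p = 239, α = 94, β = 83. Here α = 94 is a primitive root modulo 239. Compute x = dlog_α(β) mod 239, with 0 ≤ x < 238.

Baby-step giant-step with m = ceil(sqrt(238)) = 16.
Baby table (94^j mod 239 for j=0..15):
  0:1  1:94  2:232  3:59  4:49  5:65  6:135  7:23
  8:11  9:78  10:162  11:171  12:61  13:237  14:51  15:14
Giant step factor: 94^(-16) ≡ 160 (mod 239).
Scan 83·160^i mod 239 for i = 0, 1, …:
  i=0: 83   i=1: 135
Match at i=1, j=6: x = 1·16 + 6 = 22.

22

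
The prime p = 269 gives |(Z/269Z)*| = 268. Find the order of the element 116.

The order of 116 must divide p − 1 = 268 = 2^2 · 67.
Divisors: 1, 2, 4, 67, 134, 268.
Check each in increasing order: 116^1 ≡ 116;  116^2 ≡ 6;  116^4 ≡ 36;  116^67 ≡ 187;  116^134 ≡ 268;  116^268 ≡ 1.
Smallest exponent giving 1 is 268.

268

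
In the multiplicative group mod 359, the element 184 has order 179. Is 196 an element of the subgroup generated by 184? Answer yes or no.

196 ∈ ⟨184⟩ iff 196^179 ≡ 1 (mod 359), since |⟨184⟩| = 179.
196^179 mod 359 = 1.
Since 1 = 1, 196 lies in the subgroup.

yes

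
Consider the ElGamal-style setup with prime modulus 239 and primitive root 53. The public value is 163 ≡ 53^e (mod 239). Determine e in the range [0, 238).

224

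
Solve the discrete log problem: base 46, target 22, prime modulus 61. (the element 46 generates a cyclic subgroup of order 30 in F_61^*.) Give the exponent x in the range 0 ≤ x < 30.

Successive powers of 46 modulo 61:
  46^0=1  46^1=46  46^2=42  46^3=41  46^4=56  46^5=14
  46^6=34  46^7=39  46^8=25  46^9=52  46^10=13  46^11=49
  46^12=58  46^13=45  46^14=57  46^15=60  46^16=15  46^17=19
  46^18=20  46^19=5  46^20=47  46^21=27  46^22=22
So 46^22 ≡ 22 (mod 61), giving x = 22.

22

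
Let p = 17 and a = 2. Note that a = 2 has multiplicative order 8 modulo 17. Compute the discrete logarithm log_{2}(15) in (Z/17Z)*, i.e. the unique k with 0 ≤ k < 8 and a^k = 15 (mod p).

Successive powers of 2 modulo 17:
  2^0=1  2^1=2  2^2=4  2^3=8  2^4=16  2^5=15
So 2^5 ≡ 15 (mod 17), giving k = 5.

5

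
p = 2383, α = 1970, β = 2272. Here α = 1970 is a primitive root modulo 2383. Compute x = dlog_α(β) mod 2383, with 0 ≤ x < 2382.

Baby-step giant-step with m = ceil(sqrt(2382)) = 49.
Baby table (1970^j mod 2383 for j=0..48):
  0:1  1:1970  2:1376  3:1249  4:1274  5:481  6:1519  7:1765
  8:253  9:363  10:210  11:1441  12:617  13:160  14:644  15:924
  16:2051  17:1285  18:704  19:2357  20:1206  21:2352  22:888  23:238
  24:1792  25:1017  26:1770  27:571  28:94  29:1689  30:662  31:639
  32:606  33:2320  34:2189  35:1483  36:2335  37:760  38:676  39:2006
  40:806  41:742  42:961  43:1068  44:2154  45:1640  46:1835  47:2322
  48:1363
Giant step factor: 1970^(-49) ≡ 2199 (mod 2383).
Scan 2272·2199^i mod 2383 for i = 0, 1, …:
  i=0: 2272   i=1: 1360   i=2: 2358   i=3: 2217
  i=4: 1948   i=5: 1401   i=6: 1963   i=7: 1024
  i=8: 2224   i=9: 660     …   i=15: 1338
  i=16: 1640
Match at i=16, j=45: x = 16·49 + 45 = 829.

829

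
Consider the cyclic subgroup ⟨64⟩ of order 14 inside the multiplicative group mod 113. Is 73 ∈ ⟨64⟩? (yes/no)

no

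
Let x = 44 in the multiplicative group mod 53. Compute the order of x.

13

The order of 44 must divide p − 1 = 52 = 2^2 · 13.
Divisors: 1, 2, 4, 13, 26, 52.
Check each in increasing order: 44^1 ≡ 44;  44^2 ≡ 28;  44^4 ≡ 42;  44^13 ≡ 1.
Smallest exponent giving 1 is 13.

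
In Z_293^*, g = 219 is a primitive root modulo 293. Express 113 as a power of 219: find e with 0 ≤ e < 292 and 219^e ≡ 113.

Baby-step giant-step with m = ceil(sqrt(292)) = 18.
Baby table (219^j mod 293 for j=0..17):
  0:1  1:219  2:202  3:288  4:77  5:162  6:25  7:201
  8:69  9:168  10:167  11:241  12:39  13:44  14:260  15:98
  16:73  17:165
Giant step factor: 219^(-18) ≡ 58 (mod 293).
Scan 113·58^i mod 293 for i = 0, 1, …:
  i=0: 113   i=1: 108   i=2: 111   i=3: 285
  i=4: 122   i=5: 44
Match at i=5, j=13: e = 5·18 + 13 = 103.

103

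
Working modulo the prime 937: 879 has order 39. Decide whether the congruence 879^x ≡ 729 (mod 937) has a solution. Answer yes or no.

729 ∈ ⟨879⟩ iff 729^39 ≡ 1 (mod 937), since |⟨879⟩| = 39.
729^39 mod 937 = 1.
Since 1 = 1, 729 lies in the subgroup.

yes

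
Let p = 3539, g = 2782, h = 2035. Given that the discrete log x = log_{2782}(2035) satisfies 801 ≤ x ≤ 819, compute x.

817

Compute 2782^801 mod 3539 = 2665, then multiply by 2782 repeatedly:
  2782^801=2665  2782^802=3364  2782^803=1532  2782^804=1068  2782^805=1955
  2782^806=2906  2782^807=1416  2782^808=405  2782^809=1308  2782^810=764
  2782^811=2048  2782^812=3285  2782^813=1172  2782^814=1085  2782^815=3242
  2782^816=1872  2782^817=2035
Found 2035 at exponent 817.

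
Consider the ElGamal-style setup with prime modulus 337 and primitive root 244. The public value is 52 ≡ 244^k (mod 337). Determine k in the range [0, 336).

144

Baby-step giant-step with m = ceil(sqrt(336)) = 19.
Baby table (244^j mod 337 for j=0..18):
  0:1  1:244  2:224  3:62  4:300  5:71  6:137  7:65
  8:21  9:69  10:323  11:291  12:234  13:143  14:181  15:17
  16:104  17:101  18:43
Giant step factor: 244^(-19) ≡ 15 (mod 337).
Scan 52·15^i mod 337 for i = 0, 1, …:
  i=0: 52   i=1: 106   i=2: 242   i=3: 260
  i=4: 193   i=5: 199   i=6: 289   i=7: 291
Match at i=7, j=11: k = 7·19 + 11 = 144.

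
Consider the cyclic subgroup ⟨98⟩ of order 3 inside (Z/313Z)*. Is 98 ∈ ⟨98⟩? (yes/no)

yes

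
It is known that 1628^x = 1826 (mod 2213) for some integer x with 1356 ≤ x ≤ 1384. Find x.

1373

Compute 1628^1356 mod 2213 = 277, then multiply by 1628 repeatedly:
  1628^1356=277  1628^1357=1717  1628^1358=257  1628^1359=139  1628^1360=566
  1628^1361=840  1628^1362=2099  1628^1363=300  1628^1364=1540  1628^1365=2004
  1628^1366=550  1628^1367=1348  1628^1368=1461  1628^1369=1746  1628^1370=996
  1628^1371=1572  1628^1372=988  1628^1373=1826
Found 1826 at exponent 1373.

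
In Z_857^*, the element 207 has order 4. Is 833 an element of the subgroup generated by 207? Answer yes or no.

⟨207⟩ has order 4; its elements mod 857 are {1, 207, 650, 856}.
833 is not in this set.

no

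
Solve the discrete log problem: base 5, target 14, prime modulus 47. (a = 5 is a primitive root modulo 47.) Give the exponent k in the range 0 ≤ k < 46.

Baby-step giant-step with m = ceil(sqrt(46)) = 7.
Baby table (5^j mod 47 for j=0..6):
  0:1  1:5  2:25  3:31  4:14  5:23  6:21
Giant step factor: 5^(-7) ≡ 30 (mod 47).
Scan 14·30^i mod 47 for i = 0, 1, …:
  i=0: 14
Match at i=0, j=4: k = 0·7 + 4 = 4.

4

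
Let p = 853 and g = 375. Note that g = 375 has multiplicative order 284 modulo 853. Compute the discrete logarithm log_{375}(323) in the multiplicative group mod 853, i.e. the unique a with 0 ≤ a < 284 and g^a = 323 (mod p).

Baby-step giant-step with m = ceil(sqrt(284)) = 17.
Baby table (375^j mod 853 for j=0..16):
  0:1  1:375  2:733  3:209  4:752  5:510  6:178  7:216
  8:818  9:523  10:788  11:362  12:123  13:63  14:594  15:117
  16:372
Giant step factor: 375^(-17) ≡ 272 (mod 853).
Scan 323·272^i mod 853 for i = 0, 1, …:
  i=0: 323   i=1: 850   i=2: 37   i=3: 681
  i=4: 131   i=5: 659   i=6: 118   i=7: 535
  i=8: 510
Match at i=8, j=5: a = 8·17 + 5 = 141.

141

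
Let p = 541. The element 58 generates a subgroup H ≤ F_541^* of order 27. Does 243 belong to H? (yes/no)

243 ∈ ⟨58⟩ iff 243^27 ≡ 1 (mod 541), since |⟨58⟩| = 27.
243^27 mod 541 = 1.
Since 1 = 1, 243 lies in the subgroup.

yes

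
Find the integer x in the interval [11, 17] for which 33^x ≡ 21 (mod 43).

12

Compute 33^11 mod 43 = 28, then multiply by 33 repeatedly:
  33^11=28  33^12=21
Found 21 at exponent 12.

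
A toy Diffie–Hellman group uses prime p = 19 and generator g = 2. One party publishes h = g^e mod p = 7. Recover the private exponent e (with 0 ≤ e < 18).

6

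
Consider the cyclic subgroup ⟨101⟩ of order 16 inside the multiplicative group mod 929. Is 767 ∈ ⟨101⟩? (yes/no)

767 ∈ ⟨101⟩ iff 767^16 ≡ 1 (mod 929), since |⟨101⟩| = 16.
767^16 mod 929 = 347.
Since 347 ≠ 1, 767 does not lie in the subgroup.

no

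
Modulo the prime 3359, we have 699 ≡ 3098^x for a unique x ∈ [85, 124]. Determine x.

Compute 3098^85 mod 3359 = 2029, then multiply by 3098 repeatedly:
  3098^85=2029  3098^86=1153  3098^87=1377  3098^88=16  3098^89=2542
  3098^90=1620  3098^91=414  3098^92=2793  3098^93=3289  3098^94=1475
  3098^95=1310  3098^96=708  3098^97=3316  3098^98=1146  3098^99=3204
  3098^100=147  3098^101=1941  3098^102=608  3098^103=2544  3098^104=1098
  3098^105=2296  3098^106=2005  3098^107=699
Found 699 at exponent 107.

107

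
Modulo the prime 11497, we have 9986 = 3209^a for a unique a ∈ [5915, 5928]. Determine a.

5923

Compute 3209^5915 mod 11497 = 2205, then multiply by 3209 repeatedly:
  3209^5915=2205  3209^5916=5190  3209^5917=7054  3209^5918=10190  3209^5919=2242
  3209^5920=8953  3209^5921=10671  3209^5922=5173  3209^5923=9986
Found 9986 at exponent 5923.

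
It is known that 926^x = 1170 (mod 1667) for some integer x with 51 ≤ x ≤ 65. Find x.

Compute 926^51 mod 1667 = 1137, then multiply by 926 repeatedly:
  926^51=1137  926^52=985  926^53=261  926^54=1638  926^55=1485
  926^56=1502  926^57=574  926^58=1418  926^59=1139  926^60=1170
Found 1170 at exponent 60.

60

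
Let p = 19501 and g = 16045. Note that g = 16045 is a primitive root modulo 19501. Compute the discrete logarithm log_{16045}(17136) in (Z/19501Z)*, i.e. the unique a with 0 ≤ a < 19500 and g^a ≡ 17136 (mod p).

18771

Baby-step giant-step with m = ceil(sqrt(19500)) = 140.
Baby table (16045^j mod 19501 for j=0..139):
  0:1  1:16045  2:9324  3:11409  4:1518  5:19062  6:15607  7:1974
  8:3206  9:16133  10:17212  11:12879  12:10959  13:16139  14:15977  15:10320
  16:1409  17:5746  18:13343  19:6457  20:13253  21:5481  22:12636  23:12224
  24:12523  25:12732  26:11965  27:10581  28:15940  29:1685  30:7439  31:12635
  32:15680  33:3199  34:1323  35:10447  36:11020  37:333  38:19212  39:4233
  40:16003  41:17969  42:9821  43:9865  44:13809  45:14544  46:9514  47:17803
  48:17988  49:2660  50:11512  51:16069  52:4384  53:1173  54:2320  55:16492
  56:5071  57:6023  58:11580  59:15073  60:14384  61:16446  62:8039  63:6141
  64:13293  65:3748  66:15077  67:560  68:14740  69:14673  70:12213  71:11537
  72:7673  73:3472  74:13384  75:1268  76:5517  77:5226  78:16371  79:13726
  80:8877  81:15662  82:6904  83:9000  84:95  85:3197  86:8235  87:11300
  88:7703  89:16798  90:589  91:12021  92:12055  93:11557  94:16557  95:14443
  96:7552  97:12127  98:16238  99:5350  100:16849  101:19343  102:20  103:8884
  104:10971  105:13669  106:10859  107:10721  108:124  109:478  110:5617  111:10644
  112:12723  113:4067  114:4669  115:10764  116:7524  117:11390  118:8679  119:17415
  120:13347  121:12134  122:11547  123:12115  124:18708  125:10468  126:16448  127:1127
  128:5288  129:16610  130:6784  131:14199  132:12273  133:18688  134:1584  135:5477
  136:6959  137:13930  138:5889  139:6660
Giant step factor: 16045^(-140) ≡ 10125 (mod 19501).
Scan 17136·10125^i mod 19501 for i = 0, 1, …:
  i=0: 17136   i=1: 1603   i=2: 5543   i=3: 18498
  i=4: 4646   i=5: 4338   i=6: 5998   i=7: 3636
  i=8: 16113   i=9: 18260     …   i=133: 14198
  i=134: 12879
Match at i=134, j=11: a = 134·140 + 11 = 18771.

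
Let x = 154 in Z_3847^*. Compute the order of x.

3846

The order of 154 must divide p − 1 = 3846 = 2 · 3 · 641.
Divisors: 1, 2, 3, 6, 641, 1282, 1923, 3846.
Check each in increasing order: 154^1 ≡ 154;  154^2 ≡ 634;  154^3 ≡ 1461;  154^6 ≡ 3283;  154^641 ≡ 1955;  154^1282 ≡ 1954;  154^1923 ≡ 3846;  154^3846 ≡ 1.
Smallest exponent giving 1 is 3846.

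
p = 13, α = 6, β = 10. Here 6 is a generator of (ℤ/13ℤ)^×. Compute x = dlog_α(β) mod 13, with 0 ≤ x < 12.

2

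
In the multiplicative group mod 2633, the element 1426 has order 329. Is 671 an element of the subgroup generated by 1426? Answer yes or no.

no

671 ∈ ⟨1426⟩ iff 671^329 ≡ 1 (mod 2633), since |⟨1426⟩| = 329.
671^329 mod 2633 = 1077.
Since 1077 ≠ 1, 671 does not lie in the subgroup.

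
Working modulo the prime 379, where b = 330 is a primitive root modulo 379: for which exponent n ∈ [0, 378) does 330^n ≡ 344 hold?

Baby-step giant-step with m = ceil(sqrt(378)) = 20.
Baby table (330^j mod 379 for j=0..19):
  0:1  1:330  2:127  3:220  4:211  5:273  6:267  7:182
  8:178  9:374  10:245  11:123  12:37  13:82  14:151  15:181
  16:227  17:247  18:25  19:291
Giant step factor: 330^(-20) ≡ 326 (mod 379).
Scan 344·326^i mod 379 for i = 0, 1, …:
  i=0: 344   i=1: 339   i=2: 225   i=3: 203
  i=4: 232   i=5: 211
Match at i=5, j=4: n = 5·20 + 4 = 104.

104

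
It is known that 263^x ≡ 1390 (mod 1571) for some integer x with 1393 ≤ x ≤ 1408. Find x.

1398

Compute 263^1393 mod 1571 = 1279, then multiply by 263 repeatedly:
  263^1393=1279  263^1394=183  263^1395=999  263^1396=380  263^1397=967
  263^1398=1390
Found 1390 at exponent 1398.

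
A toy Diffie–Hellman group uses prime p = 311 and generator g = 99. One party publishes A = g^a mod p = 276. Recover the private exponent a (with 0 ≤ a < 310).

Baby-step giant-step with m = ceil(sqrt(310)) = 18.
Baby table (99^j mod 311 for j=0..17):
  0:1  1:99  2:160  3:290  4:98  5:61  6:130  7:119
  8:274  9:69  10:300  11:155  12:106  13:231  14:166  15:262
  16:125  17:246
Giant step factor: 99^(-18) ≡ 81 (mod 311).
Scan 276·81^i mod 311 for i = 0, 1, …:
  i=0: 276   i=1: 275   i=2: 194   i=3: 164
  i=4: 222   i=5: 255   i=6: 129   i=7: 186
  i=8: 138   i=9: 293     …   i=15: 93
  i=16: 69
Match at i=16, j=9: a = 16·18 + 9 = 297.

297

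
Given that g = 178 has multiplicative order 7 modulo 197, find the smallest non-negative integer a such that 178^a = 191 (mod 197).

5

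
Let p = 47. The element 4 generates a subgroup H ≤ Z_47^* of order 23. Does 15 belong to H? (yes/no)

no

⟨4⟩ has order 23; its elements mod 47 are {1, 2, 3, 4, 6, 7, 8, 9, 12, 14, 16, 17, 18, 21, 24, 25, 27, 28, 32, 34, 36, 37, 42}.
15 is not in this set.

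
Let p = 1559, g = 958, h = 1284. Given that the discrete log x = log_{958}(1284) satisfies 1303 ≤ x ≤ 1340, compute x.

1325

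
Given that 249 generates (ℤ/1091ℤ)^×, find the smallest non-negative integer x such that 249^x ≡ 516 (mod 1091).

553

Baby-step giant-step with m = ceil(sqrt(1090)) = 34.
Baby table (249^j mod 1091 for j=0..33):
  0:1  1:249  2:905  3:599  4:775  5:959  6:953  7:550
  8:575  9:254  10:1059  11:760  12:497  13:470  14:293  15:951
  16:52  17:947  18:147  19:600  20:1024  21:773  22:461  23:234
  24:443  25:116  26:518  27:244  28:751  29:438  30:1053  31:357
  32:522  33:149
Giant step factor: 249^(-34) ≡ 156 (mod 1091).
Scan 516·156^i mod 1091 for i = 0, 1, …:
  i=0: 516   i=1: 853   i=2: 1057   i=3: 151
  i=4: 645   i=5: 248   i=6: 503   i=7: 1007
  i=8: 1079   i=9: 310     …   i=15: 687
  i=16: 254
Match at i=16, j=9: x = 16·34 + 9 = 553.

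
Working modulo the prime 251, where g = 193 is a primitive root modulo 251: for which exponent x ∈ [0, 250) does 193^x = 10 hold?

55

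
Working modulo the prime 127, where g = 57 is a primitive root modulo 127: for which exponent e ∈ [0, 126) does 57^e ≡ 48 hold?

Baby-step giant-step with m = ceil(sqrt(126)) = 12.
Baby table (57^j mod 127 for j=0..11):
  0:1  1:57  2:74  3:27  4:15  5:93  6:94  7:24
  8:98  9:125  10:13  11:106
Giant step factor: 57^(-12) ≡ 87 (mod 127).
Scan 48·87^i mod 127 for i = 0, 1, …:
  i=0: 48   i=1: 112   i=2: 92   i=3: 3
  i=4: 7   i=5: 101   i=6: 24
Match at i=6, j=7: e = 6·12 + 7 = 79.

79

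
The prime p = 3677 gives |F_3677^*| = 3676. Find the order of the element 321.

The order of 321 must divide p − 1 = 3676 = 2^2 · 919.
Divisors: 1, 2, 4, 919, 1838, 3676.
Check each in increasing order: 321^1 ≡ 321;  321^2 ≡ 85;  321^4 ≡ 3548;  321^919 ≡ 1309;  321^1838 ≡ 3676;  321^3676 ≡ 1.
Smallest exponent giving 1 is 3676.

3676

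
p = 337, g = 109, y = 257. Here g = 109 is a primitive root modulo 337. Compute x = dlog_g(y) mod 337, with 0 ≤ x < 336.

215

Baby-step giant-step with m = ceil(sqrt(336)) = 19.
Baby table (109^j mod 337 for j=0..18):
  0:1  1:109  2:86  3:275  4:319  5:60  6:137  7:105
  8:324  9:268  10:230  11:132  12:234  13:231  14:241  15:320
  16:169  17:223  18:43
Giant step factor: 109^(-19) ≡ 250 (mod 337).
Scan 257·250^i mod 337 for i = 0, 1, …:
  i=0: 257   i=1: 220   i=2: 69   i=3: 63
  i=4: 248   i=5: 329   i=6: 22   i=7: 108
  i=8: 40   i=9: 227   i=10: 134   i=11: 137
Match at i=11, j=6: x = 11·19 + 6 = 215.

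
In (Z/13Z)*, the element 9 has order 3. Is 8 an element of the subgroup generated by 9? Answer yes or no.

no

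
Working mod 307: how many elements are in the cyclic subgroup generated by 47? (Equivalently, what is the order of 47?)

The order of 47 must divide p − 1 = 306 = 2 · 3^2 · 17.
Divisors: 1, 2, 3, 6, 9, 17, 18, 34, 51, 102, 153, 306.
Check each in increasing order: 47^1 ≡ 47;  47^2 ≡ 60;  47^3 ≡ 57;  47^6 ≡ 179;  47^9 ≡ 72;  47^17 ≡ 254;  47^18 ≡ 272;  47^34 ≡ 46;  47^51 ≡ 18;  47^102 ≡ 17;  47^153 ≡ 306;  47^306 ≡ 1.
Smallest exponent giving 1 is 306.

306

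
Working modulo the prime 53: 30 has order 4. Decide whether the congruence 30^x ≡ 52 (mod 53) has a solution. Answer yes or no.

yes

⟨30⟩ has order 4; its elements mod 53 are {1, 23, 30, 52}.
52 is in this set.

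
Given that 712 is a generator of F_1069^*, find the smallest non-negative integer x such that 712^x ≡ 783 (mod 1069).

942

Baby-step giant-step with m = ceil(sqrt(1068)) = 33.
Baby table (712^j mod 1069 for j=0..32):
  0:1  1:712  2:238  3:554  4:1056  5:365  6:113  7:281
  8:169  9:600  10:669  11:623  12:1010  13:752  14:924  15:453
  16:767  17:914  18:816  19:525  20:719  21:946  22:82  23:658
  24:274  25:530  26:3  27:1067  28:714  29:593  30:1030  31:26
  32:339
Giant step factor: 712^(-33) ≡ 771 (mod 1069).
Scan 783·771^i mod 1069 for i = 0, 1, …:
  i=0: 783   i=1: 777   i=2: 427   i=3: 1034
  i=4: 809   i=5: 512   i=6: 291   i=7: 940
  i=8: 1027   i=9: 757     …   i=27: 521
  i=28: 816
Match at i=28, j=18: x = 28·33 + 18 = 942.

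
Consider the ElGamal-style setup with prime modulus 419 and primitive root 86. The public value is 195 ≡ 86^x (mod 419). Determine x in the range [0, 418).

268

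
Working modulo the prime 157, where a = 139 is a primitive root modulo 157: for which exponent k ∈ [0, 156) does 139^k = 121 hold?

Baby-step giant-step with m = ceil(sqrt(156)) = 13.
Baby table (139^j mod 157 for j=0..12):
  0:1  1:139  2:10  3:134  4:100  5:84  6:58  7:55
  8:109  9:79  10:148  11:5  12:67
Giant step factor: 139^(-13) ≡ 22 (mod 157).
Scan 121·22^i mod 157 for i = 0, 1, …:
  i=0: 121   i=1: 150   i=2: 3   i=3: 66
  i=4: 39   i=5: 73   i=6: 36   i=7: 7
  i=8: 154   i=9: 91   i=10: 118   i=11: 84
Match at i=11, j=5: k = 11·13 + 5 = 148.

148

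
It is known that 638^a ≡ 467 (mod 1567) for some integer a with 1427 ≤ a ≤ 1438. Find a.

1436

Compute 638^1427 mod 1567 = 155, then multiply by 638 repeatedly:
  638^1427=155  638^1428=169  638^1429=1266  638^1430=703  638^1431=352
  638^1432=495  638^1433=843  638^1434=353  638^1435=1133  638^1436=467
Found 467 at exponent 1436.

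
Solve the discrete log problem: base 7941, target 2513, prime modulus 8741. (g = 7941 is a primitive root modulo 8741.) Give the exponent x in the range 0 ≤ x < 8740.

5721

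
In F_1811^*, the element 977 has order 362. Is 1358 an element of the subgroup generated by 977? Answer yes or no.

1358 ∈ ⟨977⟩ iff 1358^362 ≡ 1 (mod 1811), since |⟨977⟩| = 362.
1358^362 mod 1811 = 1.
Since 1 = 1, 1358 lies in the subgroup.

yes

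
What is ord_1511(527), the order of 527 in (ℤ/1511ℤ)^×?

151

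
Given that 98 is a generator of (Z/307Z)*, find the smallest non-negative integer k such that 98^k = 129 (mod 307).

112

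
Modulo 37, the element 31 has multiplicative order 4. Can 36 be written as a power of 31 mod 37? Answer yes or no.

yes

⟨31⟩ has order 4; its elements mod 37 are {1, 6, 31, 36}.
36 is in this set.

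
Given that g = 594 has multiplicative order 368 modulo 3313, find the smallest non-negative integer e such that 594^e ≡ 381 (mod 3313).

50

Baby-step giant-step with m = ceil(sqrt(368)) = 20.
Baby table (594^j mod 3313 for j=0..19):
  0:1  1:594  2:1658  3:891  4:2487  5:2993  6:2074  7:2833
  8:3111  9:2593  10:3010  11:2233  12:1202  13:1693  14:1803  15:883
  16:1048  17:2981  18:1572  19:2815
Giant step factor: 594^(-20) ≡ 1516 (mod 3313).
Scan 381·1516^i mod 3313 for i = 0, 1, …:
  i=0: 381   i=1: 1134   i=2: 3010
Match at i=2, j=10: e = 2·20 + 10 = 50.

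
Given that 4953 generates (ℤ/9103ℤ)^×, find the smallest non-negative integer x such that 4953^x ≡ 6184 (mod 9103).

Baby-step giant-step with m = ceil(sqrt(9102)) = 96.
Baby table (4953^j mod 9103 for j=0..95):
  0:1  1:4953  2:8727  3:3787  4:4831  5:5259  6:4144  7:7070
  8:7572  9:8859  10:2167  11:714  12:4478  13:4626  14:327  15:8400
  16:4490  17:341  18:4918  19:8329  20:7844  21:8831  22:28  23:2139
  24:7678  25:5903  26:7826  27:1604  28:6796  29:6797  30:2647  31:2271
  32:6058  33:1786  34:7045  35:2086  36:53  37:7625  38:7381  39:445
  40:1159  41:5637  42:1160  43:1487  44:784  45:5274  46:5615  47:1430
  48:656  49:8500  50:8228  51:8256  52:1292  53:8970  54:5770  55:4493
  56:6097  57:3790  58:1484  59:4131  60:6402  61:3357  62:5143  63:3085
  64:5171  65:5224  66:3746  67:2024  68:2469  69:3628  70:162  71:1322
  72:2809  73:3593  74:8867  75:5379  76:6809  77:7465  78:6862  79:5987
  80:5140  81:6432  82:6299  83:2966  84:7459  85:4453  86:8243  87:624
  88:4755  89:2054  90:5411  91:1451  92:4536  93:604  94:5828  95:471
Giant step factor: 4953^(-96) ≡ 7162 (mod 9103).
Scan 6184·7162^i mod 9103 for i = 0, 1, …:
  i=0: 6184   i=1: 3713   i=2: 2643   i=3: 4029
  i=4: 8291   i=5: 1273   i=6: 5123   i=7: 5836
  i=8: 5559   i=9: 6139   i=10: 28
Match at i=10, j=22: x = 10·96 + 22 = 982.

982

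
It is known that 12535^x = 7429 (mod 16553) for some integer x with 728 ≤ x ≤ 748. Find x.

Compute 12535^728 mod 16553 = 2330, then multiply by 12535 repeatedly:
  12535^728=2330  12535^729=7058  12535^730=12798  12535^731=7807  12535^732=15962
  12535^733=7559  12535^734=2693  12535^735=5188  12535^736=11396  12535^737=13023
  12535^738=14172  12535^739=15777  12535^740=6004  12535^741=10202  12535^742=10145
  12535^743=7429
Found 7429 at exponent 743.

743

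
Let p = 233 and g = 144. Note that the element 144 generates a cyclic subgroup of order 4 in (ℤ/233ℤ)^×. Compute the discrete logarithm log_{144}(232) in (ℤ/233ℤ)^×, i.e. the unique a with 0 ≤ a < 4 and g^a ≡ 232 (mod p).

Successive powers of 144 modulo 233:
  144^0=1  144^1=144  144^2=232
So 144^2 ≡ 232 (mod 233), giving a = 2.

2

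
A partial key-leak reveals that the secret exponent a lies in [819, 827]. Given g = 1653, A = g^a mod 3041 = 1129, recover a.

825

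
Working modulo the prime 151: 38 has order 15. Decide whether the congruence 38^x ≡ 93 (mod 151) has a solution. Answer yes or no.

no

⟨38⟩ has order 15; its elements mod 151 are {1, 2, 4, 8, 16, 19, 32, 38, 59, 64, 76, 85, 105, 118, 128}.
93 is not in this set.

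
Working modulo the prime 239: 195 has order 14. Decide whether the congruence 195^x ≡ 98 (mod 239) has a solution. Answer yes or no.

⟨195⟩ has order 14; its elements mod 239 are {1, 10, 24, 38, 44, 98, 100, 139, 141, 195, 201, 215, 229, 238}.
98 is in this set.

yes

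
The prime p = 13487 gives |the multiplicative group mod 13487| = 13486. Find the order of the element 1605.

13486

The order of 1605 must divide p − 1 = 13486 = 2 · 11 · 613.
Divisors: 1, 2, 11, 22, 613, 1226, 6743, 13486.
Check each in increasing order: 1605^1 ≡ 1605;  1605^2 ≡ 8;  1605^11 ≡ 6827;  1605^22 ≡ 10344;  1605^613 ≡ 1381;  1605^1226 ≡ 5494;  1605^6743 ≡ 13486;  1605^13486 ≡ 1.
Smallest exponent giving 1 is 13486.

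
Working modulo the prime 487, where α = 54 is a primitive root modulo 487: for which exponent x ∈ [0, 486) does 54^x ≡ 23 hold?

43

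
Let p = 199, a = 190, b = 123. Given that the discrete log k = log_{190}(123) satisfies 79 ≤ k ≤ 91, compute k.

Compute 190^79 mod 199 = 146, then multiply by 190 repeatedly:
  190^79=146  190^80=79  190^81=85  190^82=31  190^83=119
  190^84=123
Found 123 at exponent 84.

84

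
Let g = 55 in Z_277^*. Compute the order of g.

69

The order of 55 must divide p − 1 = 276 = 2^2 · 3 · 23.
Divisors: 1, 2, 3, 4, 6, 12, 23, 46, 69, 92, 138, 276.
Check each in increasing order: 55^1 ≡ 55;  55^2 ≡ 255;  55^3 ≡ 175;  55^4 ≡ 207;  55^6 ≡ 155;  55^12 ≡ 203;  55^23 ≡ 160;  55^46 ≡ 116;  55^69 ≡ 1.
Smallest exponent giving 1 is 69.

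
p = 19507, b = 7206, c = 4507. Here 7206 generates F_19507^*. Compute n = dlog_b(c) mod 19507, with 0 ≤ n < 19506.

9317

Baby-step giant-step with m = ceil(sqrt(19506)) = 140.
Baby table (7206^j mod 19507 for j=0..139):
  0:1  1:7206  2:18309  3:8813  4:11193  5:14820  6:11602  7:16517
  8:9295  9:12239  10:3087  11:6942  12:8104  13:12973  14:5894  15:5425
  16:522  17:16188  18:18375  19:16241  20:10153  21:11268  22:9074  23:19287
  24:14254  25:9969  26:11840  27:14929  28:16776  29:2977  30:14069  31:3335
  32:18893  33:3605  34:13813  35:11764  36:13469  37:10289  38:15934  39:2202
  40:8421  41:14956  42:16268  43:9645  44:17936  45:12941  46:9386  47:4747
  48:11111  49:9138  50:12303  51:15610  52:8298  53:6433  54:7566  55:18038
  56:6687  57:4232  58:6351  59:1884  60:18739  61:5780  62:3235  63:545
  64:6363  65:10328  66:4363  67:14001  68:1002  69:2822  70:9038  71:13462
  72:18368  73:4813  74:18539  75:8098  76:8751  77:13082  78:11068  79:11392
  80:5296  81:7284  82:14674  83:12904  84:15862  85:10059  86:16649  87:4644
  88:10159  89:15490  90:1886  91:13644  92:3384  93:1354  94:3424  95:16496
  96:14025  97:17890  98:13084  99:5973  100:8996  101:3415  102:10163  103:5300
  104:16601  105:9882  106:9142  107:2113  108:10818  109:4536  110:12191  111:8325
  112:5925  113:14234  114:2398  115:16293  116:14232  117:7493  118:18689  119:16113
  120:4614  121:8556  122:12416  123:10594  124:9473  125:7445  126:4420  127:15096
  128:10744  129:17488  130:3308  131:19401  132:16444  133:9946  134:2158  135:3469
  136:9147  137:18636  138:4828  139:9587
Giant step factor: 7206^(-140) ≡ 2140 (mod 19507).
Scan 4507·2140^i mod 19507 for i = 0, 1, …:
  i=0: 4507   i=1: 8522   i=2: 17542   i=3: 8412
  i=4: 16226   i=5: 1180   i=6: 8797   i=7: 1325
  i=8: 6985   i=9: 5538     …   i=65: 10343
  i=66: 13082
Match at i=66, j=77: n = 66·140 + 77 = 9317.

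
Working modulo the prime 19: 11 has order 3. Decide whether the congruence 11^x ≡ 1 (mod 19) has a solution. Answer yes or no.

yes

⟨11⟩ has order 3; its elements mod 19 are {1, 7, 11}.
1 is in this set.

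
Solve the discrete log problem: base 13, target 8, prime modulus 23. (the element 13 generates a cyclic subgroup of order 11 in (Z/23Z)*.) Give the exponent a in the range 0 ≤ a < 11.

2

Successive powers of 13 modulo 23:
  13^0=1  13^1=13  13^2=8
So 13^2 ≡ 8 (mod 23), giving a = 2.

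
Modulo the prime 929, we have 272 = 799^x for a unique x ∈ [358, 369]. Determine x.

Compute 799^358 mod 929 = 198, then multiply by 799 repeatedly:
  799^358=198  799^359=272
Found 272 at exponent 359.

359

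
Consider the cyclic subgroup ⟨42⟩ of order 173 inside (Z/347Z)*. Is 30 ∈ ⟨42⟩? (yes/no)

30 ∈ ⟨42⟩ iff 30^173 ≡ 1 (mod 347), since |⟨42⟩| = 173.
30^173 mod 347 = 1.
Since 1 = 1, 30 lies in the subgroup.

yes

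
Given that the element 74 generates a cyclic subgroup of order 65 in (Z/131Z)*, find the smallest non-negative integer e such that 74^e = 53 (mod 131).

13

Successive powers of 74 modulo 131:
  74^0=1  74^1=74  74^2=105  74^3=41  74^4=21  74^5=113
  74^6=109  74^7=75  74^8=48  74^9=15  74^10=62  74^11=3
  74^12=91  74^13=53
So 74^13 ≡ 53 (mod 131), giving e = 13.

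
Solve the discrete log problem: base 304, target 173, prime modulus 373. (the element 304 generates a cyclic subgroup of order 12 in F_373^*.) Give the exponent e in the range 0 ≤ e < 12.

5

Successive powers of 304 modulo 373:
  304^0=1  304^1=304  304^2=285  304^3=104  304^4=284  304^5=173
So 304^5 ≡ 173 (mod 373), giving e = 5.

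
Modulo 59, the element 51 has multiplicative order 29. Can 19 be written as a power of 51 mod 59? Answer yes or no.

19 ∈ ⟨51⟩ iff 19^29 ≡ 1 (mod 59), since |⟨51⟩| = 29.
19^29 mod 59 = 1.
Since 1 = 1, 19 lies in the subgroup.

yes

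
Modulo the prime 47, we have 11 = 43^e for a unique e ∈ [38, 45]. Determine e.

Compute 43^38 mod 47 = 34, then multiply by 43 repeatedly:
  43^38=34  43^39=5  43^40=27  43^41=33  43^42=9
  43^43=11
Found 11 at exponent 43.

43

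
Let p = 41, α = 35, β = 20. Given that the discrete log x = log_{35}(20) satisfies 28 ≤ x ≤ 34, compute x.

Compute 35^28 mod 41 = 31, then multiply by 35 repeatedly:
  35^28=31  35^29=19  35^30=9  35^31=28  35^32=37
  35^33=24  35^34=20
Found 20 at exponent 34.

34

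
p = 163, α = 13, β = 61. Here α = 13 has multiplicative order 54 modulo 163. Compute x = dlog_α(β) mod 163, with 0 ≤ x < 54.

46

Baby-step giant-step with m = ceil(sqrt(54)) = 8.
Baby table (13^j mod 163 for j=0..7):
  0:1  1:13  2:6  3:78  4:36  5:142  6:53  7:37
Giant step factor: 13^(-8) ≡ 61 (mod 163).
Scan 61·61^i mod 163 for i = 0, 1, …:
  i=0: 61   i=1: 135   i=2: 85   i=3: 132
  i=4: 65   i=5: 53
Match at i=5, j=6: x = 5·8 + 6 = 46.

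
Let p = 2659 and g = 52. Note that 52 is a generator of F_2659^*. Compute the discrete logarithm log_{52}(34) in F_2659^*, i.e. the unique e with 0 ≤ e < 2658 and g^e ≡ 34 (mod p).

1792

Baby-step giant-step with m = ceil(sqrt(2658)) = 52.
Baby table (52^j mod 2659 for j=0..51):
  0:1  1:52  2:45  3:2340  4:2025  5:1599  6:719  7:162
  8:447  9:1972  10:1502  11:993  12:1115  13:2141  14:2313  15:621
  16:384  17:1355  18:1326  19:2477  20:1172  21:2446  22:2219  23:1051
  24:1472  25:2092  26:2424  27:1075  28:61  29:513  30:86  31:1813
  32:1211  33:1815  34:1315  35:1905  36:677  37:637  38:1216  39:2075
  40:1540  41:310  42:166  43:655  44:2152  45:226  46:1116  47:2193
  48:2358  49:302  50:2409  51:295
Giant step factor: 52^(-52) ≡ 1061 (mod 2659).
Scan 34·1061^i mod 2659 for i = 0, 1, …:
  i=0: 34   i=1: 1507   i=2: 868   i=3: 934
  i=4: 1826   i=5: 1634   i=6: 6   i=7: 1048
  i=8: 466   i=9: 2511     …   i=33: 252
  i=34: 1472
Match at i=34, j=24: e = 34·52 + 24 = 1792.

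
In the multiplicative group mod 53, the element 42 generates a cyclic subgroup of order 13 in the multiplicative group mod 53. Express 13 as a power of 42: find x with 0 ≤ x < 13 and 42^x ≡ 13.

Successive powers of 42 modulo 53:
  42^0=1  42^1=42  42^2=15  42^3=47  42^4=13
So 42^4 ≡ 13 (mod 53), giving x = 4.

4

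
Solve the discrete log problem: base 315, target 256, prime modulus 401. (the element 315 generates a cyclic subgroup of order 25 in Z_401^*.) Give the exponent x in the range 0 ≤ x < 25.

Successive powers of 315 modulo 401:
  315^0=1  315^1=315  315^2=178  315^3=331  315^4=5  315^5=372
  315^6=88  315^7=51  315^8=25  315^9=256
So 315^9 ≡ 256 (mod 401), giving x = 9.

9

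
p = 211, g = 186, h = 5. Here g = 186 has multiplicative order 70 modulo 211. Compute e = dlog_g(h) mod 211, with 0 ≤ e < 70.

18

Successive powers of 186 modulo 211:
  186^0=1  186^1=186  186^2=203  186^3=200  186^4=64  186^5=88
  186^6=121  186^7=140  186^8=87  186^9=146  186^10=148  186^11=98
  186^12=82  186^13=60  186^14=188  186^15=153  186^16=184  186^17=42
  186^18=5
So 186^18 ≡ 5 (mod 211), giving e = 18.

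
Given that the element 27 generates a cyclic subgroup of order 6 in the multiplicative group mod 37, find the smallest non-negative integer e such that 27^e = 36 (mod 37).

Successive powers of 27 modulo 37:
  27^0=1  27^1=27  27^2=26  27^3=36
So 27^3 ≡ 36 (mod 37), giving e = 3.

3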